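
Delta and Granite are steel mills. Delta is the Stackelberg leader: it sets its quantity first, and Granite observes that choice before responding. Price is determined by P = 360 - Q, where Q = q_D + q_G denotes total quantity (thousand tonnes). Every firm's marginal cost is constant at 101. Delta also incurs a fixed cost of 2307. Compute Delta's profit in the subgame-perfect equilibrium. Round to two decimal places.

6078.13

The follower Granite best-responds to any q_D: π_G = (360 - Q)q_G - 101q_G.
Setting the follower's marginal profit to zero, 259 - q_D - 2q_G = 0, i.e. q_G = (259 - q_D)/2.
Delta substitutes q_G(q_D) into its own profit: π_D = q_D(360 - q_D - (259 - q_D)/2) - 101q_D = (461/2 - (1/2)q_D)q_D - 101q_D.
The leader's first-order condition 259/2 - q_D = 0 yields q_D = 259/2.
Then q_G = (259 - 259/2)/2 = 259/4.
Price P = 360 - 777/4 = 663/4.
Delta's profit: (663/4 - 101)·(259/2) - 2307 = 6078.1250.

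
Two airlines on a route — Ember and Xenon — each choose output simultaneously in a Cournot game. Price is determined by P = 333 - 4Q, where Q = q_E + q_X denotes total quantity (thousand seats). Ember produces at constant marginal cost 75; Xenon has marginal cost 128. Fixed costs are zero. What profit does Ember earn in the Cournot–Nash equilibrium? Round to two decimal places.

Ember's profit: π_E = (333 - 4Q)q_E - (75q_E). Setting ∂π_E/∂q_E = 0: 258 - 8q_E - 4(q_X) = 0.
Xenon's profit: π_X = (333 - 4Q)q_X - (128q_X). Setting ∂π_X/∂q_X = 0: 205 - 8q_X - 4(q_E) = 0.
So q_E = (258 - 4q_X)/8 and q_X = (205 - 4q_E)/8.
Substituting one into the other gives q_E = 311/12 and q_X = 38/3.
Price P = 333 - 4·(463/12) = 536/3.
Ember's profit: (536/3 - 75)·(311/12) = 2686.6944.

2686.69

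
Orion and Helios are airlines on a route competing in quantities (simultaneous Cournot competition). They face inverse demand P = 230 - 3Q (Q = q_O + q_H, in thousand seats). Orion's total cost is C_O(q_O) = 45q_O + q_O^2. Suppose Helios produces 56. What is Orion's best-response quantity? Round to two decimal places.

With the rival's output fixed at 56, Orion's profit is π_O = (230 - 3·56 - 3q_O)q_O - (45q_O + q_O²) = (62 - 3q_O)q_O - (45q_O + q_O²).
∂π_O/∂q_O = 17 - 8q_O = 0, so q_O = 17/8.

2.13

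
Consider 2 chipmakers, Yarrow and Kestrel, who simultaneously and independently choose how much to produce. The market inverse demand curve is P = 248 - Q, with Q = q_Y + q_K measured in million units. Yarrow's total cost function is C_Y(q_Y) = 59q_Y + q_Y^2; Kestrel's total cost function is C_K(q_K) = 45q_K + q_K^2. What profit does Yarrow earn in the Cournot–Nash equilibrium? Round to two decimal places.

Yarrow's profit: π_Y = (248 - Q)q_Y - (59q_Y + q_Y²). Setting ∂π_Y/∂q_Y = 0: 189 - 4q_Y - (q_K) = 0.
Kestrel's first-order condition: 203 - 4q_K - (q_Y) = 0.
So q_Y = (189 - q_K)/4 and q_K = (203 - q_Y)/4.
Solving the pair: q_Y = 553/15, q_K = 623/15.
Price P = 248 - 392/5 = 848/5.
Yarrow's profit: (848/5)·(553/15) - 59·(553/15) - (553/15)² = 2718.3022.

2718.30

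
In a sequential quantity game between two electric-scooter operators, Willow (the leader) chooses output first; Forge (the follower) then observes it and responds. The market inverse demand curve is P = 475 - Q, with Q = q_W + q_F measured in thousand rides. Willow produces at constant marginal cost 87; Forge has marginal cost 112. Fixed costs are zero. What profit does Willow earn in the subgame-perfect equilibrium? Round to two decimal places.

21321.13

The follower Forge best-responds to any q_W: π_F = (475 - Q)q_F - 112q_F.
∂π_F/∂q_F = 363 - q_W - 2q_F = 0 gives the reaction function q_F = (363 - q_W)/2.
The leader anticipates this reaction. Substituting into P = 475 - Q gives P = 587/2 - (1/2)q_W, so π_W = (587/2 - (1/2)q_W)q_W - 87q_W.
Leader FOC: 413/2 - q_W = 0, so q_W = 413/2.
Then q_F = (363 - 413/2)/2 = 313/4.
Price P = 475 - 1139/4 = 761/4.
Willow's profit: (761/4 - 87)·(413/2) = 21321.1250.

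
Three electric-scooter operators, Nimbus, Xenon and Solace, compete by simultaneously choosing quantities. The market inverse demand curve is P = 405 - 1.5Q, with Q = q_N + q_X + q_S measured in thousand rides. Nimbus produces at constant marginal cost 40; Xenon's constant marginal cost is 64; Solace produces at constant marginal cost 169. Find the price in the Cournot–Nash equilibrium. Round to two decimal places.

169.50

Nimbus's profit: π_N = (405 - 1.5Q)q_N - (40q_N). Setting ∂π_N/∂q_N = 0: 365 - 3q_N - (3/2)(q_X + q_S) = 0.
Xenon's first-order condition: 341 - 3q_X - (3/2)(q_N + q_S) = 0.
Solace's profit: π_S = (405 - 1.5Q)q_S - (169q_S). Setting ∂π_S/∂q_S = 0: 236 - 3q_S - (3/2)(q_N + q_X) = 0.
Adding the 3 conditions: 942 − 3Q − 3Q = 0, i.e. Q = 157.
Back-substituting: q_N = (365 − 471/2)/(3/2) = 259/3, q_X = (341 − 471/2)/(3/2) = 211/3, q_S = (236 − 471/2)/(3/2) = 1/3.
Total output Q = 157, so price P = 405 - (3/2)·157 = 339/2.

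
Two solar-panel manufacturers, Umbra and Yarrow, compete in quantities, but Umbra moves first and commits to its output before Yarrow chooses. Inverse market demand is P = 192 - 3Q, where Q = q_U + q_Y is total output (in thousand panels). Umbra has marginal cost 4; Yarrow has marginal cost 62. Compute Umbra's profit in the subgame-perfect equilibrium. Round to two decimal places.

Solve by backward induction. Given q_U, the follower Yarrow maximises π_Y = (192 - 3q_U - 3q_Y)q_Y - 62q_Y.
Setting the follower's marginal profit to zero, 130 - 3q_U - 6q_Y = 0, i.e. q_Y = (130 - 3q_U)/6.
The leader anticipates this reaction. Substituting into P = 192 - 3Q gives P = 127 - (3/2)q_U, so π_U = (127 - (3/2)q_U)q_U - 4q_U.
The leader's first-order condition 123 - 3q_U = 0 yields q_U = 41.
Then q_Y = (130 - 3·41)/6 = 7/6.
Price P = 192 - 3·(253/6) = 131/2.
Umbra's profit: (131/2 - 4)·41 = 2521.5000.

2521.50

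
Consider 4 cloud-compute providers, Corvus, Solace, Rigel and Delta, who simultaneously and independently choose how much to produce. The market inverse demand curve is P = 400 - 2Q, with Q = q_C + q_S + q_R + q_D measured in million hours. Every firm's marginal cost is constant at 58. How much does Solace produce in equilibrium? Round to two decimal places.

A representative firm's profit is π_i = q_i(400 - 2Q) - 58q_i.
Setting ∂π_i/∂q_i = 0 with rivals' quantities fixed: 342 - 4q_i - 2·Σ_{j≠i} q_j = 0.
By symmetry each firm produces the same amount; substituting Σ_{j≠i} q_j = 3q_i yields q_i = 342/10 = 171/5.

34.20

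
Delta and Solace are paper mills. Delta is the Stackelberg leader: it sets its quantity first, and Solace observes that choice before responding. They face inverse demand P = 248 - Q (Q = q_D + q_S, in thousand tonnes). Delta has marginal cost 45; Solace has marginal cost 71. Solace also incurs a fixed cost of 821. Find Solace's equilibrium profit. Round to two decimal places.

155.56

Solve by backward induction. Given q_D, the follower Solace maximises π_S = (248 - q_D - q_S)q_S - 71q_S.
Setting the follower's marginal profit to zero, 177 - q_D - 2q_S = 0, i.e. q_S = (177 - q_D)/2.
The leader anticipates this reaction. Substituting into P = 248 - Q gives P = 319/2 - (1/2)q_D, so π_D = (319/2 - (1/2)q_D)q_D - 45q_D.
The leader's first-order condition 229/2 - q_D = 0 yields q_D = 229/2.
Then q_S = (177 - 229/2)/2 = 125/4.
Price P = 248 - 583/4 = 409/4.
Solace's profit: (409/4 - 71)·(125/4) - 821 = 155.5625.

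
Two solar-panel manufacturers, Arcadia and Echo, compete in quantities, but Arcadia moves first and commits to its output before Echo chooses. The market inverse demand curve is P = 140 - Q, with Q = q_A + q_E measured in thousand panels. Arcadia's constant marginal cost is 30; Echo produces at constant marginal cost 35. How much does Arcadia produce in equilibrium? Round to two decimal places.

The follower Echo best-responds to any q_A: π_E = (140 - Q)q_E - 35q_E.
Setting the follower's marginal profit to zero, 105 - q_A - 2q_E = 0, i.e. q_E = (105 - q_A)/2.
Arcadia substitutes q_E(q_A) into its own profit: π_A = q_A(140 - q_A - (105 - q_A)/2) - 30q_A = (175/2 - (1/2)q_A)q_A - 30q_A.
The leader's first-order condition 115/2 - q_A = 0 yields q_A = 115/2.
Then q_E = (105 - 115/2)/2 = 95/4.

57.50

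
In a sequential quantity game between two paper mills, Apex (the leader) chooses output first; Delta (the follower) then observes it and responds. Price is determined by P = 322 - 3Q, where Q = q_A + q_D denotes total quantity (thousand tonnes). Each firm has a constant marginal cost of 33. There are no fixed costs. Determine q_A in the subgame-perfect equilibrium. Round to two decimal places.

48.17

Solve by backward induction. Given q_A, the follower Delta maximises π_D = (322 - 3q_A - 3q_D)q_D - 33q_D.
∂π_D/∂q_D = 289 - 3q_A - 6q_D = 0 gives the reaction function q_D = (289 - 3q_A)/6.
Apex substitutes q_D(q_A) into its own profit: π_A = q_A(322 - 3q_A - (289 - 3q_A)/2) - 33q_A = (355/2 - (3/2)q_A)q_A - 33q_A.
Leader FOC: 289/2 - 3q_A = 0, so q_A = 289/6.
Then q_D = (289 - 3·(289/6))/6 = 289/12.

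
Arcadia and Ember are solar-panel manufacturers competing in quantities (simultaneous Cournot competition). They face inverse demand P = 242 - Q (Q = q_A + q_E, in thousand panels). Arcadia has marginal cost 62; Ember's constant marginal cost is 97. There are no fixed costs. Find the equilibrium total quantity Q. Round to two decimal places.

Arcadia's profit: π_A = (242 - Q)q_A - (62q_A). Setting ∂π_A/∂q_A = 0: 180 - 2q_A - (q_E) = 0.
Ember's profit: π_E = (242 - Q)q_E - (97q_E). Setting ∂π_E/∂q_E = 0: 145 - 2q_E - (q_A) = 0.
Rearranging gives the reaction functions q_A = (180 - q_E)/2 and q_E = (145 - q_A)/2.
Substituting one into the other gives q_A = 215/3 and q_E = 110/3.
Total output Q = 215/3 + 110/3 = 325/3.

108.33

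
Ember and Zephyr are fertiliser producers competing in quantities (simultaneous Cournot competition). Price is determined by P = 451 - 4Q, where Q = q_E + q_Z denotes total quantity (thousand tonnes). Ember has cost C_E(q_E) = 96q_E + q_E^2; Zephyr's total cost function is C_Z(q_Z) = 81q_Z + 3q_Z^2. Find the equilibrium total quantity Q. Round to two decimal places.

Ember's profit: π_E = (451 - 4Q)q_E - (96q_E + q_E²). Setting ∂π_E/∂q_E = 0: 355 - 10q_E - 4(q_Z) = 0.
Zephyr's first-order condition: 370 - 14q_Z - 4(q_E) = 0.
Best responses: q_E = (355 - 4q_Z)/10, q_Z = (370 - 4q_E)/14.
Solving the pair: q_E = 1745/62, q_Z = 570/31.
Total output Q = 1745/62 + 570/31 = 46.5323.

46.53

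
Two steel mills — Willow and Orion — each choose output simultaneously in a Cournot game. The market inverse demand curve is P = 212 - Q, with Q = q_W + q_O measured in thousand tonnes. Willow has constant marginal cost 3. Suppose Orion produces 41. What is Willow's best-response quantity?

84

With the rival's output fixed at 41, Willow's profit is π_W = (212 - 41 - q_W)q_W - (3q_W) = (171 - q_W)q_W - (3q_W).
∂π_W/∂q_W = 168 - 2q_W = 0, so q_W = 84.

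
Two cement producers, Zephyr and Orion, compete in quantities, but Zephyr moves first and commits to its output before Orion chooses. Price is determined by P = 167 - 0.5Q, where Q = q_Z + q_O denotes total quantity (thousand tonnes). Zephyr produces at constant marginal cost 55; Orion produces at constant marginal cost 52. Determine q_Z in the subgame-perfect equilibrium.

The follower Orion best-responds to any q_Z: π_O = (167 - 0.5Q)q_O - 52q_O.
Follower FOC: 115 - (1/2)q_Z - q_O = 0, so q_O(q_Z) = (115 - (1/2)q_Z).
The leader anticipates this reaction. Substituting into P = 167 - 0.5Q gives P = 219/2 - (1/4)q_Z, so π_Z = (219/2 - (1/4)q_Z)q_Z - 55q_Z.
Maximising: ∂π_Z/∂q_Z = 109/2 - (1/2)q_Z = 0, giving q_Z = 109.
Then q_O = (115 - (1/2)·109) = 121/2.

109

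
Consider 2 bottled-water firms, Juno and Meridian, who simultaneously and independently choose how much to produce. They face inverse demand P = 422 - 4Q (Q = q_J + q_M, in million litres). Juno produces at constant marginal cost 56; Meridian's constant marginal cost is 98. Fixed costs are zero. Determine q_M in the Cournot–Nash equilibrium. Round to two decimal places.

Juno's profit: π_J = (422 - 4Q)q_J - (56q_J). Setting ∂π_J/∂q_J = 0: 366 - 8q_J - 4(q_M) = 0.
Meridian's profit: π_M = (422 - 4Q)q_M - (98q_M). Setting ∂π_M/∂q_M = 0: 324 - 8q_M - 4(q_J) = 0.
Rearranging gives the reaction functions q_J = (366 - 4q_M)/8 and q_M = (324 - 4q_J)/8.
Substituting one into the other gives q_J = 34 and q_M = 47/2.

23.50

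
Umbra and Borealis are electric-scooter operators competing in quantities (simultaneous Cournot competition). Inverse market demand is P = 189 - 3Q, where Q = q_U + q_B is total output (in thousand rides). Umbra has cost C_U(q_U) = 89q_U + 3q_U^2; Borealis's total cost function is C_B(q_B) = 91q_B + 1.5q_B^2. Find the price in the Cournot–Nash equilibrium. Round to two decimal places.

144.09

Umbra's profit: π_U = (189 - 3Q)q_U - (89q_U + 3q_U²). Setting ∂π_U/∂q_U = 0: 100 - 12q_U - 3(q_B) = 0.
Borealis's profit: π_B = (189 - 3Q)q_B - (91q_B + (3/2)q_B²). Setting ∂π_B/∂q_B = 0: 98 - 9q_B - 3(q_U) = 0.
Best responses: q_U = (100 - 3q_B)/12, q_B = (98 - 3q_U)/9.
Substituting one into the other gives q_U = 202/33 and q_B = 292/33.
Total output Q = 494/33, so price P = 189 - 3·(494/33) = 1585/11.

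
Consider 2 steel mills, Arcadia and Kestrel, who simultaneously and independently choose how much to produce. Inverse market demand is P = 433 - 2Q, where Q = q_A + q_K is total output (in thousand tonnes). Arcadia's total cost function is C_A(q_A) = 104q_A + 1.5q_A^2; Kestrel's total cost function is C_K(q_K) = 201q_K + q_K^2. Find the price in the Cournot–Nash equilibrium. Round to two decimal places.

Arcadia's profit: π_A = (433 - 2Q)q_A - (104q_A + (3/2)q_A²). Setting ∂π_A/∂q_A = 0: 329 - 7q_A - 2(q_K) = 0.
Kestrel's profit: π_K = (433 - 2Q)q_K - (201q_K + q_K²). Setting ∂π_K/∂q_K = 0: 232 - 6q_K - 2(q_A) = 0.
Rearranging gives the reaction functions q_A = (329 - 2q_K)/7 and q_K = (232 - 2q_A)/6.
Substituting one into the other gives q_A = 755/19 and q_K = 483/19.
Total output Q = 1238/19, so price P = 433 - 2·(1238/19) = 302.6842.

302.68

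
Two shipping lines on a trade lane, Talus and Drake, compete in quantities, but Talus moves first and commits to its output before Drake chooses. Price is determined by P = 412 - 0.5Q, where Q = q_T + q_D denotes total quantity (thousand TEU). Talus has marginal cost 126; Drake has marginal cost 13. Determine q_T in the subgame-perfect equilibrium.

173

The follower Drake best-responds to any q_T: π_D = (412 - 0.5Q)q_D - 13q_D.
∂π_D/∂q_D = 399 - (1/2)q_T - q_D = 0 gives the reaction function q_D = (399 - (1/2)q_T).
Talus substitutes q_D(q_T) into its own profit: π_T = q_T(412 - (1/2)q_T - (399 - (1/2)q_T)/2) - 126q_T = (425/2 - (1/4)q_T)q_T - 126q_T.
Maximising: ∂π_T/∂q_T = 173/2 - (1/2)q_T = 0, giving q_T = 173.
Then q_D = (399 - (1/2)·173) = 625/2.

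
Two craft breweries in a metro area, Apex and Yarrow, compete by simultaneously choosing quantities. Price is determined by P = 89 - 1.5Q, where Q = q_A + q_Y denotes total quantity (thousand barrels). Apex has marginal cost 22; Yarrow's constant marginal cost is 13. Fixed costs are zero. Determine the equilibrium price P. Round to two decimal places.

41.33

Apex's profit: π_A = (89 - 1.5Q)q_A - (22q_A). Setting ∂π_A/∂q_A = 0: 67 - 3q_A - (3/2)(q_Y) = 0.
Yarrow's first-order condition: 76 - 3q_Y - (3/2)(q_A) = 0.
Best responses: q_A = (67 - (3/2)q_Y)/3, q_Y = (76 - (3/2)q_A)/3.
Solving the pair: q_A = 116/9, q_Y = 170/9.
Total output Q = 286/9, so price P = 89 - (3/2)·(286/9) = 124/3.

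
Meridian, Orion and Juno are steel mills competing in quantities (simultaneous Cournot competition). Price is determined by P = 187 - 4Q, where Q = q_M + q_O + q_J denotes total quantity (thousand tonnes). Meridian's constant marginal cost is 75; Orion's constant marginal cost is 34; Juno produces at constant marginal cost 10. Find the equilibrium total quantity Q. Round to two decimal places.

27.63

Meridian's profit: π_M = (187 - 4Q)q_M - (75q_M). Setting ∂π_M/∂q_M = 0: 112 - 8q_M - 4(q_O + q_J) = 0.
Orion's profit: π_O = (187 - 4Q)q_O - (34q_O). Setting ∂π_O/∂q_O = 0: 153 - 8q_O - 4(q_M + q_J) = 0.
Juno's profit: π_J = (187 - 4Q)q_J - (10q_J). Setting ∂π_J/∂q_J = 0: 177 - 8q_J - 4(q_M + q_O) = 0.
Adding the 3 first-order conditions: 442 − 16Q = 0, so Q = 221/8.
Back-substituting: q_M = (112 − 221/2)/4 = 3/8, q_O = (153 − 221/2)/4 = 85/8, q_J = (177 − 221/2)/4 = 133/8.
Total output Q = 3/8 + 85/8 + 133/8 = 221/8.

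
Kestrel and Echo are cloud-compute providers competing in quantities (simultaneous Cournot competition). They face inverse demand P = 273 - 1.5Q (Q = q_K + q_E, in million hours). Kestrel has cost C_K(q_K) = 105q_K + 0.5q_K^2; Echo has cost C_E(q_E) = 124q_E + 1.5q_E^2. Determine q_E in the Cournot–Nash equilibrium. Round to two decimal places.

15.82

Kestrel's profit: π_K = (273 - 1.5Q)q_K - (105q_K + (1/2)q_K²). Setting ∂π_K/∂q_K = 0: 168 - 4q_K - (3/2)(q_E) = 0.
Echo's profit: π_E = (273 - 1.5Q)q_E - (124q_E + (3/2)q_E²). Setting ∂π_E/∂q_E = 0: 149 - 6q_E - (3/2)(q_K) = 0.
Rearranging gives the reaction functions q_K = (168 - (3/2)q_E)/4 and q_E = (149 - (3/2)q_K)/6.
Solving the pair: q_K = 1046/29, q_E = 1376/87.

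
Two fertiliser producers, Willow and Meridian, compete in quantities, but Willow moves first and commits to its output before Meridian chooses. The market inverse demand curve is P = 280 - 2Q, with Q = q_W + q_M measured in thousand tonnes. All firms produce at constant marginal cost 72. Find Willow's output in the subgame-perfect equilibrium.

The follower Meridian best-responds to any q_W: π_M = (280 - 2Q)q_M - 72q_M.
Follower FOC: 208 - 2q_W - 4q_M = 0, so q_M(q_W) = (208 - 2q_W)/4.
Willow substitutes q_M(q_W) into its own profit: π_W = q_W(280 - 2q_W - (208 - 2q_W)/2) - 72q_W = (176 - q_W)q_W - 72q_W.
The leader's first-order condition 104 - 2q_W = 0 yields q_W = 52.
Then q_M = (208 - 2·52)/4 = 26.

52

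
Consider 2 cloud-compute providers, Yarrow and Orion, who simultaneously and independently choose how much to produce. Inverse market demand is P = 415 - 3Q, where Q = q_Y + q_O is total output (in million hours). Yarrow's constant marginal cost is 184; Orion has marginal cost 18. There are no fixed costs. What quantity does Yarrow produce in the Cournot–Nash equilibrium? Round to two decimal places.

7.22

Yarrow's profit: π_Y = (415 - 3Q)q_Y - (184q_Y). Setting ∂π_Y/∂q_Y = 0: 231 - 6q_Y - 3(q_O) = 0.
Orion's first-order condition: 397 - 6q_O - 3(q_Y) = 0.
Best responses: q_Y = (231 - 3q_O)/6, q_O = (397 - 3q_Y)/6.
Solving the pair: q_Y = 65/9, q_O = 563/9.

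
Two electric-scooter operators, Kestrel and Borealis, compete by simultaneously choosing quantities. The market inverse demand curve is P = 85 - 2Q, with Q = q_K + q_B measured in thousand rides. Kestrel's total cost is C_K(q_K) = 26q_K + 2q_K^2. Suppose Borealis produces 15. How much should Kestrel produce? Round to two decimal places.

With the rival's output fixed at 15, Kestrel's profit is π_K = (85 - 2·15 - 2q_K)q_K - (26q_K + 2q_K²) = (55 - 2q_K)q_K - (26q_K + 2q_K²).
∂π_K/∂q_K = 29 - 8q_K = 0, so q_K = 29/8.

3.63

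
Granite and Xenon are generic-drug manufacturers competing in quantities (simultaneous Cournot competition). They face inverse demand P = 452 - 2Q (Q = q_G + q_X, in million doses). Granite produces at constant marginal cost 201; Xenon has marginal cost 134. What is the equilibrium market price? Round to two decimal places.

262.33

Granite's profit: π_G = (452 - 2Q)q_G - (201q_G). Setting ∂π_G/∂q_G = 0: 251 - 4q_G - 2(q_X) = 0.
Xenon's profit: π_X = (452 - 2Q)q_X - (134q_X). Setting ∂π_X/∂q_X = 0: 318 - 4q_X - 2(q_G) = 0.
So q_G = (251 - 2q_X)/4 and q_X = (318 - 2q_G)/4.
Solving the pair: q_G = 92/3, q_X = 385/6.
Total output Q = 569/6, so price P = 452 - 2·(569/6) = 787/3.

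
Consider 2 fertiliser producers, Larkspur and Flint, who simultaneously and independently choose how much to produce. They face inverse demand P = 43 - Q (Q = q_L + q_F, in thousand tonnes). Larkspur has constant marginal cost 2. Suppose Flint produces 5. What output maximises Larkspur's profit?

With the rival's output fixed at 5, Larkspur's profit is π_L = (43 - 5 - q_L)q_L - (2q_L) = (38 - q_L)q_L - (2q_L).
∂π_L/∂q_L = 36 - 2q_L = 0, so q_L = 18.

18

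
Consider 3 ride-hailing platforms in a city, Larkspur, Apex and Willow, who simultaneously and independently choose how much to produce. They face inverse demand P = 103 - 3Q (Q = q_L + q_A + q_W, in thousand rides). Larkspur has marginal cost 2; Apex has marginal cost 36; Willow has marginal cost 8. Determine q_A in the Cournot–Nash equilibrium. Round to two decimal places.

0.42

Larkspur's profit: π_L = (103 - 3Q)q_L - (2q_L). Setting ∂π_L/∂q_L = 0: 101 - 6q_L - 3(q_A + q_W) = 0.
Apex's profit: π_A = (103 - 3Q)q_A - (36q_A). Setting ∂π_A/∂q_A = 0: 67 - 6q_A - 3(q_L + q_W) = 0.
Willow's first-order condition: 95 - 6q_W - 3(q_L + q_A) = 0.
Adding the 3 first-order conditions: 263 − 12Q = 0, so Q = 263/12.
Back-substituting: q_L = (101 − 263/4)/3 = 47/4, q_A = (67 − 263/4)/3 = 5/12, q_W = (95 − 263/4)/3 = 39/4.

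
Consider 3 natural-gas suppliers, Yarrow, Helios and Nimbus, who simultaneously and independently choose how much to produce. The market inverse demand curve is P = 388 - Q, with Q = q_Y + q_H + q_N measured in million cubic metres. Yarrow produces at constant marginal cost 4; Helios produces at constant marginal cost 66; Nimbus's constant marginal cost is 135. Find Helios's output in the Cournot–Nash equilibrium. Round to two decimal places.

82.25

Yarrow's profit: π_Y = (388 - Q)q_Y - (4q_Y). Setting ∂π_Y/∂q_Y = 0: 384 - 2q_Y - (q_H + q_N) = 0.
Helios's first-order condition: 322 - 2q_H - (q_Y + q_N) = 0.
Nimbus's first-order condition: 253 - 2q_N - (q_Y + q_H) = 0.
Adding the 3 conditions: 959 − 2Q − 2Q = 0, i.e. Q = 959/4.
Back-substituting: q_Y = (384 − 959/4) = 577/4, q_H = (322 − 959/4) = 329/4, q_N = (253 − 959/4) = 53/4.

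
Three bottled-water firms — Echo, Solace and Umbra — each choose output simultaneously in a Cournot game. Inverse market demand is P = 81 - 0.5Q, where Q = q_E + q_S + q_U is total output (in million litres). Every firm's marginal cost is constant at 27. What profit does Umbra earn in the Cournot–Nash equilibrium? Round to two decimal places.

364.50

A representative firm's profit is π_i = q_i(81 - 0.5Q) - 27q_i.
Setting ∂π_i/∂q_i = 0 with rivals' quantities fixed: 54 - q_i - (1/2)·Σ_{j≠i} q_j = 0.
With identical firms every q_j equals q_i, so Σ_{j≠i} q_j = 2q_i and 54 = 2q_i, giving q_i = 27.
Price P = 81 - (1/2)·81 = 81/2.
Umbra's profit: (81/2 - 27)·27 = 729/2.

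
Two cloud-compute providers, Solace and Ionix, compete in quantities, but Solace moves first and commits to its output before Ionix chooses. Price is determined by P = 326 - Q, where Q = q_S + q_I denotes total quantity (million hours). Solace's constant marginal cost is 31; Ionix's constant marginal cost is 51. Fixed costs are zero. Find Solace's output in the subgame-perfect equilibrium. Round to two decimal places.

157.50

Solve by backward induction. Given q_S, the follower Ionix maximises π_I = (326 - q_S - q_I)q_I - 51q_I.
Follower FOC: 275 - q_S - 2q_I = 0, so q_I(q_S) = (275 - q_S)/2.
Solace substitutes q_I(q_S) into its own profit: π_S = q_S(326 - q_S - (275 - q_S)/2) - 31q_S = (377/2 - (1/2)q_S)q_S - 31q_S.
Maximising: ∂π_S/∂q_S = 315/2 - q_S = 0, giving q_S = 315/2.
Then q_I = (275 - 315/2)/2 = 235/4.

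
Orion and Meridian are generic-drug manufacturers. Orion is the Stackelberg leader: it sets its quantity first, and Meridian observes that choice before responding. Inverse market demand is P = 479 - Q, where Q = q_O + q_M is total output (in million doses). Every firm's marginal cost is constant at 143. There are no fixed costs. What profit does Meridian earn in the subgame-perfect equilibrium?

7056

The follower Meridian best-responds to any q_O: π_M = (479 - Q)q_M - 143q_M.
∂π_M/∂q_M = 336 - q_O - 2q_M = 0 gives the reaction function q_M = (336 - q_O)/2.
Orion substitutes q_M(q_O) into its own profit: π_O = q_O(479 - q_O - (336 - q_O)/2) - 143q_O = (311 - (1/2)q_O)q_O - 143q_O.
Maximising: ∂π_O/∂q_O = 168 - q_O = 0, giving q_O = 168.
Then q_M = (336 - 168)/2 = 84.
Price P = 479 - 252 = 227.
Meridian's profit: (227 - 143)·84 = 7056.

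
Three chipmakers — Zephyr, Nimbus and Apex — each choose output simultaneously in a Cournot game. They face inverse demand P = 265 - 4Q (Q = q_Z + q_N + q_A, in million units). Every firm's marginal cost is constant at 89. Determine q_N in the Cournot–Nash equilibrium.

Each firm earns π_i = (265 - 4Q)q_i - 89q_i.
First-order condition (treating rivals' output as given): 176 - 8q_i - 4·Σ_{j≠i} q_j = 0.
With identical firms every q_j equals q_i, so Σ_{j≠i} q_j = 2q_i and 176 = 16q_i, giving q_i = 11.

11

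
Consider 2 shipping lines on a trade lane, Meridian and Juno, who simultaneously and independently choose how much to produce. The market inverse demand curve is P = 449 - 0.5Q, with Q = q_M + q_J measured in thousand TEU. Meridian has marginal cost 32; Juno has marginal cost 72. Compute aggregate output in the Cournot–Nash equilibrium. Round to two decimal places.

Meridian's profit: π_M = (449 - 0.5Q)q_M - (32q_M). Setting ∂π_M/∂q_M = 0: 417 - q_M - (1/2)(q_J) = 0.
Juno's profit: π_J = (449 - 0.5Q)q_J - (72q_J). Setting ∂π_J/∂q_J = 0: 377 - q_J - (1/2)(q_M) = 0.
Best responses: q_M = (417 - (1/2)q_J), q_J = (377 - (1/2)q_M).
Solving the pair: q_M = 914/3, q_J = 674/3.
Total output Q = 914/3 + 674/3 = 1588/3.

529.33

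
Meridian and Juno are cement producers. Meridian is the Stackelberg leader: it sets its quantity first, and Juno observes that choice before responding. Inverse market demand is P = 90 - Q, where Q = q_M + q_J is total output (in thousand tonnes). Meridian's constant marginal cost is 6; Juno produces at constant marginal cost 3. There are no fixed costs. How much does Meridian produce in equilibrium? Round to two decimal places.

40.50

Solve by backward induction. Given q_M, the follower Juno maximises π_J = (90 - q_M - q_J)q_J - 3q_J.
∂π_J/∂q_J = 87 - q_M - 2q_J = 0 gives the reaction function q_J = (87 - q_M)/2.
Meridian substitutes q_J(q_M) into its own profit: π_M = q_M(90 - q_M - (87 - q_M)/2) - 6q_M = (93/2 - (1/2)q_M)q_M - 6q_M.
The leader's first-order condition 81/2 - q_M = 0 yields q_M = 81/2.
Then q_J = (87 - 81/2)/2 = 93/4.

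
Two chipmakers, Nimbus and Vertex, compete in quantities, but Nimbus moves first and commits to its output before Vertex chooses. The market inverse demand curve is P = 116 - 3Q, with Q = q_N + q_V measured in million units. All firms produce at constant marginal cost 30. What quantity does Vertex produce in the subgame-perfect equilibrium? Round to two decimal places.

Solve by backward induction. Given q_N, the follower Vertex maximises π_V = (116 - 3q_N - 3q_V)q_V - 30q_V.
∂π_V/∂q_V = 86 - 3q_N - 6q_V = 0 gives the reaction function q_V = (86 - 3q_N)/6.
Nimbus substitutes q_V(q_N) into its own profit: π_N = q_N(116 - 3q_N - (86 - 3q_N)/2) - 30q_N = (73 - (3/2)q_N)q_N - 30q_N.
Maximising: ∂π_N/∂q_N = 43 - 3q_N = 0, giving q_N = 43/3.
Then q_V = (86 - 3·(43/3))/6 = 43/6.

7.17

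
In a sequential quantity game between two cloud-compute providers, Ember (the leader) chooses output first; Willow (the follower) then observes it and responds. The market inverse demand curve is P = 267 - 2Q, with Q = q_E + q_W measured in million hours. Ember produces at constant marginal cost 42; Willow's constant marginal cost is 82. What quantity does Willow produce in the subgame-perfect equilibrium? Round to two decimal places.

13.13

Solve by backward induction. Given q_E, the follower Willow maximises π_W = (267 - 2q_E - 2q_W)q_W - 82q_W.
Setting the follower's marginal profit to zero, 185 - 2q_E - 4q_W = 0, i.e. q_W = (185 - 2q_E)/4.
The leader anticipates this reaction. Substituting into P = 267 - 2Q gives P = 349/2 - q_E, so π_E = (349/2 - q_E)q_E - 42q_E.
The leader's first-order condition 265/2 - 2q_E = 0 yields q_E = 265/4.
Then q_W = (185 - 2·(265/4))/4 = 105/8.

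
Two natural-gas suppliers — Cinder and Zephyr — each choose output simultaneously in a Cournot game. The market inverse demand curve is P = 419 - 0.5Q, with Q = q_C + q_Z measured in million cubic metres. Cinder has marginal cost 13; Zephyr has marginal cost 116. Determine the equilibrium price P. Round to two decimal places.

Cinder's profit: π_C = (419 - 0.5Q)q_C - (13q_C). Setting ∂π_C/∂q_C = 0: 406 - q_C - (1/2)(q_Z) = 0.
Zephyr's first-order condition: 303 - q_Z - (1/2)(q_C) = 0.
Rearranging gives the reaction functions q_C = (406 - (1/2)q_Z) and q_Z = (303 - (1/2)q_C).
Substituting one into the other gives q_C = 1018/3 and q_Z = 400/3.
Total output Q = 1418/3, so price P = 419 - (1/2)·(1418/3) = 548/3.

182.67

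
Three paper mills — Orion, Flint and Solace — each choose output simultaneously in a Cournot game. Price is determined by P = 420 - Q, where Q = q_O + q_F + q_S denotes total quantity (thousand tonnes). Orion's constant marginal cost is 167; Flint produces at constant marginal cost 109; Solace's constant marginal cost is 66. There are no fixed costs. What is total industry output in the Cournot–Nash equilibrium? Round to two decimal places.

229.50

Orion's profit: π_O = (420 - Q)q_O - (167q_O). Setting ∂π_O/∂q_O = 0: 253 - 2q_O - (q_F + q_S) = 0.
Flint's profit: π_F = (420 - Q)q_F - (109q_F). Setting ∂π_F/∂q_F = 0: 311 - 2q_F - (q_O + q_S) = 0.
Solace's profit: π_S = (420 - Q)q_S - (66q_S). Setting ∂π_S/∂q_S = 0: 354 - 2q_S - (q_O + q_F) = 0.
Summing all 3 equations gives 918 − 4Q = 0, hence Q = 459/2.
Back-substituting: q_O = (253 − 459/2) = 47/2, q_F = (311 − 459/2) = 163/2, q_S = (354 − 459/2) = 249/2.
Total output Q = 47/2 + 163/2 + 249/2 = 459/2.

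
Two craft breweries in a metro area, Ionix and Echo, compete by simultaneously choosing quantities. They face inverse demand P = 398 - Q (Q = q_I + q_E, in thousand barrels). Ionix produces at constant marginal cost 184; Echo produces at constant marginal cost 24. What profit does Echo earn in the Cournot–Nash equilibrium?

Ionix's profit: π_I = (398 - Q)q_I - (184q_I). Setting ∂π_I/∂q_I = 0: 214 - 2q_I - (q_E) = 0.
Echo's first-order condition: 374 - 2q_E - (q_I) = 0.
So q_I = (214 - q_E)/2 and q_E = (374 - q_I)/2.
Solving the pair: q_I = 18, q_E = 178.
Price P = 398 - 196 = 202.
Echo's profit: (202 - 24)·178 = 31684.

31684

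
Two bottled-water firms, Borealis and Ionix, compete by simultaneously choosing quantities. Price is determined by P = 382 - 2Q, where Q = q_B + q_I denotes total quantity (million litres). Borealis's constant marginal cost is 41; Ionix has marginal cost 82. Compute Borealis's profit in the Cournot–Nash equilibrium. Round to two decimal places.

Borealis's profit: π_B = (382 - 2Q)q_B - (41q_B). Setting ∂π_B/∂q_B = 0: 341 - 4q_B - 2(q_I) = 0.
Ionix's profit: π_I = (382 - 2Q)q_I - (82q_I). Setting ∂π_I/∂q_I = 0: 300 - 4q_I - 2(q_B) = 0.
Rearranging gives the reaction functions q_B = (341 - 2q_I)/4 and q_I = (300 - 2q_B)/4.
Solving the pair: q_B = 191/3, q_I = 259/6.
Price P = 382 - 2·(641/6) = 505/3.
Borealis's profit: (505/3 - 41)·(191/3) = 8106.8889.

8106.89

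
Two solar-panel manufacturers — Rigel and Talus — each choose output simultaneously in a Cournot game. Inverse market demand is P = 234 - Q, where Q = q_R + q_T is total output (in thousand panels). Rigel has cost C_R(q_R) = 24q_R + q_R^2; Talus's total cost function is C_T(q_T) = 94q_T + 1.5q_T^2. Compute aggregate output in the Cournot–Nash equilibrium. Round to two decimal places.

66.32

Rigel's profit: π_R = (234 - Q)q_R - (24q_R + q_R²). Setting ∂π_R/∂q_R = 0: 210 - 4q_R - (q_T) = 0.
Talus's first-order condition: 140 - 5q_T - (q_R) = 0.
Best responses: q_R = (210 - q_T)/4, q_T = (140 - q_R)/5.
Substituting one into the other gives q_R = 910/19 and q_T = 350/19.
Total output Q = 910/19 + 350/19 = 1260/19.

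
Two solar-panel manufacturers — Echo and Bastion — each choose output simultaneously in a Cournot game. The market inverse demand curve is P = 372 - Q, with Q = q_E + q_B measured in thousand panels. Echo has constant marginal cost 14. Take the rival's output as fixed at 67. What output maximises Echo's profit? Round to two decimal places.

With the rival's output fixed at 67, Echo's profit is π_E = (372 - 67 - q_E)q_E - (14q_E) = (305 - q_E)q_E - (14q_E).
∂π_E/∂q_E = 291 - 2q_E = 0, so q_E = 291/2.

145.50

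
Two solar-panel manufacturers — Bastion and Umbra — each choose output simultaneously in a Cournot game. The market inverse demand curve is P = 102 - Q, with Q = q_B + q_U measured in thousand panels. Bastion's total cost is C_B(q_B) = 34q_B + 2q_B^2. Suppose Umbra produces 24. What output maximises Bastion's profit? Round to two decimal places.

With the rival's output fixed at 24, Bastion's profit is π_B = (102 - 24 - q_B)q_B - (34q_B + 2q_B²) = (78 - q_B)q_B - (34q_B + 2q_B²).
∂π_B/∂q_B = 44 - 6q_B = 0, so q_B = 22/3.

7.33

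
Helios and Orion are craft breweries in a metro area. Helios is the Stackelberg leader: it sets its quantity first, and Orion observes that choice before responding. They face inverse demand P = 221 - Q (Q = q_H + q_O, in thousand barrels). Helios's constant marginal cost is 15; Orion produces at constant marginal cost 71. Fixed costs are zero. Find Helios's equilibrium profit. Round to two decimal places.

8580.50

Solve by backward induction. Given q_H, the follower Orion maximises π_O = (221 - q_H - q_O)q_O - 71q_O.
∂π_O/∂q_O = 150 - q_H - 2q_O = 0 gives the reaction function q_O = (150 - q_H)/2.
Helios substitutes q_O(q_H) into its own profit: π_H = q_H(221 - q_H - (150 - q_H)/2) - 15q_H = (146 - (1/2)q_H)q_H - 15q_H.
The leader's first-order condition 131 - q_H = 0 yields q_H = 131.
Then q_O = (150 - 131)/2 = 19/2.
Price P = 221 - 281/2 = 161/2.
Helios's profit: (161/2 - 15)·131 = 8580.5000.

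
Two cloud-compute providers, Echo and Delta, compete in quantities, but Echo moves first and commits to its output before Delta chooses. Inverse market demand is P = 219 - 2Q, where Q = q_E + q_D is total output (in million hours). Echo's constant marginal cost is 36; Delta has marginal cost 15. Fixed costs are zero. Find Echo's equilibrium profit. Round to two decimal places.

The follower Delta best-responds to any q_E: π_D = (219 - 2Q)q_D - 15q_D.
Setting the follower's marginal profit to zero, 204 - 2q_E - 4q_D = 0, i.e. q_D = (204 - 2q_E)/4.
Echo substitutes q_D(q_E) into its own profit: π_E = q_E(219 - 2q_E - (204 - 2q_E)/2) - 36q_E = (117 - q_E)q_E - 36q_E.
The leader's first-order condition 81 - 2q_E = 0 yields q_E = 81/2.
Then q_D = (204 - 2·(81/2))/4 = 123/4.
Price P = 219 - 2·(285/4) = 153/2.
Echo's profit: (153/2 - 36)·(81/2) = 1640.2500.

1640.25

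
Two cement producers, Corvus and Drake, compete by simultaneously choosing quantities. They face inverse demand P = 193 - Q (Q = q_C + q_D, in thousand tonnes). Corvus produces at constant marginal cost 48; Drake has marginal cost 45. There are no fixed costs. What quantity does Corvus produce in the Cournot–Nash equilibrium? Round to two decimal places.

Corvus's profit: π_C = (193 - Q)q_C - (48q_C). Setting ∂π_C/∂q_C = 0: 145 - 2q_C - (q_D) = 0.
Drake's profit: π_D = (193 - Q)q_D - (45q_D). Setting ∂π_D/∂q_D = 0: 148 - 2q_D - (q_C) = 0.
Rearranging gives the reaction functions q_C = (145 - q_D)/2 and q_D = (148 - q_C)/2.
Substituting one into the other gives q_C = 142/3 and q_D = 151/3.

47.33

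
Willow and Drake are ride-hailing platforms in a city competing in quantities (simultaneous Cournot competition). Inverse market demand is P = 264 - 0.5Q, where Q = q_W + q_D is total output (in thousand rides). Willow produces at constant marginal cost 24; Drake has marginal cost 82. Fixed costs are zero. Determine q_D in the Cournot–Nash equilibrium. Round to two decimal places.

82.67

Willow's profit: π_W = (264 - 0.5Q)q_W - (24q_W). Setting ∂π_W/∂q_W = 0: 240 - q_W - (1/2)(q_D) = 0.
Drake's profit: π_D = (264 - 0.5Q)q_D - (82q_D). Setting ∂π_D/∂q_D = 0: 182 - q_D - (1/2)(q_W) = 0.
So q_W = (240 - (1/2)q_D) and q_D = (182 - (1/2)q_W).
Solving the pair: q_W = 596/3, q_D = 248/3.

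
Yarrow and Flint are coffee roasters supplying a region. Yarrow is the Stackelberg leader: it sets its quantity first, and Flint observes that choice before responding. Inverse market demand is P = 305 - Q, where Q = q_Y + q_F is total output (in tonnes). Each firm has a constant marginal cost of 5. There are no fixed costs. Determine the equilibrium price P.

80

Solve by backward induction. Given q_Y, the follower Flint maximises π_F = (305 - q_Y - q_F)q_F - 5q_F.
∂π_F/∂q_F = 300 - q_Y - 2q_F = 0 gives the reaction function q_F = (300 - q_Y)/2.
The leader anticipates this reaction. Substituting into P = 305 - Q gives P = 155 - (1/2)q_Y, so π_Y = (155 - (1/2)q_Y)q_Y - 5q_Y.
The leader's first-order condition 150 - q_Y = 0 yields q_Y = 150.
Then q_F = (300 - 150)/2 = 75.
Total output Q = 225, so price P = 305 - 225 = 80.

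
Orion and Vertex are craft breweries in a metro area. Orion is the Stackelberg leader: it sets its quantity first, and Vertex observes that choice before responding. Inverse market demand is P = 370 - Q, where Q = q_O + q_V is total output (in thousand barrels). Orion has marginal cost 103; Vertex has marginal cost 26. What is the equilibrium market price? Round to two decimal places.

The follower Vertex best-responds to any q_O: π_V = (370 - Q)q_V - 26q_V.
Setting the follower's marginal profit to zero, 344 - q_O - 2q_V = 0, i.e. q_V = (344 - q_O)/2.
Orion substitutes q_V(q_O) into its own profit: π_O = q_O(370 - q_O - (344 - q_O)/2) - 103q_O = (198 - (1/2)q_O)q_O - 103q_O.
Maximising: ∂π_O/∂q_O = 95 - q_O = 0, giving q_O = 95.
Then q_V = (344 - 95)/2 = 249/2.
Total output Q = 439/2, so price P = 370 - 439/2 = 301/2.

150.50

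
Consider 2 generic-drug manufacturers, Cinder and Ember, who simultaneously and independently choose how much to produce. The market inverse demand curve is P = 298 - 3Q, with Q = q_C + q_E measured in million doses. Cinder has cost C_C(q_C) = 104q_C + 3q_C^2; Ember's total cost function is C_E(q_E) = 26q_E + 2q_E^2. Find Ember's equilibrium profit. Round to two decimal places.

Cinder's profit: π_C = (298 - 3Q)q_C - (104q_C + 3q_C²). Setting ∂π_C/∂q_C = 0: 194 - 12q_C - 3(q_E) = 0.
Ember's profit: π_E = (298 - 3Q)q_E - (26q_E + 2q_E²). Setting ∂π_E/∂q_E = 0: 272 - 10q_E - 3(q_C) = 0.
Best responses: q_C = (194 - 3q_E)/12, q_E = (272 - 3q_C)/10.
Solving the pair: q_C = 1124/111, q_E = 894/37.
Price P = 298 - 3·34.2883 = 195.1351.
Ember's profit: 195.1351·(894/37) - 26·(894/37) - 2(894/37)² = 2919.0504.

2919.05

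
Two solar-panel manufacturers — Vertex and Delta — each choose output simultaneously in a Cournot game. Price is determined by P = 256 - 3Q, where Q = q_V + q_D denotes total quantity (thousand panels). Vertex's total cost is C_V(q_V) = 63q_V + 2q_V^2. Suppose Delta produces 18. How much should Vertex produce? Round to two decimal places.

13.90

With the rival's output fixed at 18, Vertex's profit is π_V = (256 - 3·18 - 3q_V)q_V - (63q_V + 2q_V²) = (202 - 3q_V)q_V - (63q_V + 2q_V²).
∂π_V/∂q_V = 139 - 10q_V = 0, so q_V = 139/10.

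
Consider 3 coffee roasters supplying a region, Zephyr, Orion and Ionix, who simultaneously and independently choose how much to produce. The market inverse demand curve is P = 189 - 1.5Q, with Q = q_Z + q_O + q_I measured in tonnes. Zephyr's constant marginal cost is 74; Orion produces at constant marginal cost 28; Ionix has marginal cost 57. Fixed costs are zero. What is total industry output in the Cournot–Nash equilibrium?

Zephyr's profit: π_Z = (189 - 1.5Q)q_Z - (74q_Z). Setting ∂π_Z/∂q_Z = 0: 115 - 3q_Z - (3/2)(q_O + q_I) = 0.
Orion's first-order condition: 161 - 3q_O - (3/2)(q_Z + q_I) = 0.
Ionix's first-order condition: 132 - 3q_I - (3/2)(q_Z + q_O) = 0.
Adding the 3 first-order conditions: 408 − 6Q = 0, so Q = 68.
Back-substituting: q_Z = (115 − 102)/(3/2) = 26/3, q_O = (161 − 102)/(3/2) = 118/3, q_I = (132 − 102)/(3/2) = 20.
Total output Q = 26/3 + 118/3 + 20 = 68.

68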